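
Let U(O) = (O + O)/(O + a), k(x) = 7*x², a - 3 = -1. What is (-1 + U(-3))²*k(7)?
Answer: 8575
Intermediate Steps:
a = 2 (a = 3 - 1 = 2)
U(O) = 2*O/(2 + O) (U(O) = (O + O)/(O + 2) = (2*O)/(2 + O) = 2*O/(2 + O))
(-1 + U(-3))²*k(7) = (-1 + 2*(-3)/(2 - 3))²*(7*7²) = (-1 + 2*(-3)/(-1))²*(7*49) = (-1 + 2*(-3)*(-1))²*343 = (-1 + 6)²*343 = 5²*343 = 25*343 = 8575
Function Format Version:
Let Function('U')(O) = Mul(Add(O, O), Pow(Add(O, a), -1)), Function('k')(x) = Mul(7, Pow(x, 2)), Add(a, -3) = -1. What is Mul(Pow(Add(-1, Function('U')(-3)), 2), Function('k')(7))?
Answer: 8575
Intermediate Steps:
a = 2 (a = Add(3, -1) = 2)
Function('U')(O) = Mul(2, O, Pow(Add(2, O), -1)) (Function('U')(O) = Mul(Add(O, O), Pow(Add(O, 2), -1)) = Mul(Mul(2, O), Pow(Add(2, O), -1)) = Mul(2, O, Pow(Add(2, O), -1)))
Mul(Pow(Add(-1, Function('U')(-3)), 2), Function('k')(7)) = Mul(Pow(Add(-1, Mul(2, -3, Pow(Add(2, -3), -1))), 2), Mul(7, Pow(7, 2))) = Mul(Pow(Add(-1, Mul(2, -3, Pow(-1, -1))), 2), Mul(7, 49)) = Mul(Pow(Add(-1, Mul(2, -3, -1)), 2), 343) = Mul(Pow(Add(-1, 6), 2), 343) = Mul(Pow(5, 2), 343) = Mul(25, 343) = 8575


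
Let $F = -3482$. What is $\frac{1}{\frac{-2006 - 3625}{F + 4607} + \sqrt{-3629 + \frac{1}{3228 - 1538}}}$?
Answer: $- \frac{237909750}{173681695727} - \frac{365625 i \sqrt{61330090}}{173681695727} \approx -0.0013698 - 0.016486 i$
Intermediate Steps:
$\frac{1}{\frac{-2006 - 3625}{F + 4607} + \sqrt{-3629 + \frac{1}{3228 - 1538}}} = \frac{1}{\frac{-2006 - 3625}{-3482 + 4607} + \sqrt{-3629 + \frac{1}{3228 - 1538}}} = \frac{1}{- \frac{5631}{1125} + \sqrt{-3629 + \frac{1}{1690}}} = \frac{1}{\left(-5631\right) \frac{1}{1125} + \sqrt{-3629 + \frac{1}{1690}}} = \frac{1}{- \frac{1877}{375} + \sqrt{- \frac{6133009}{1690}}} = \frac{1}{- \frac{1877}{375} + \frac{i \sqrt{61330090}}{130}}$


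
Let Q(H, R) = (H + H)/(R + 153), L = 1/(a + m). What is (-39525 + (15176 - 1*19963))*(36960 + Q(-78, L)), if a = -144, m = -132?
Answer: -69156270077568/42227 ≈ -1.6377e+9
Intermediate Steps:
L = -1/276 (L = 1/(-144 - 132) = 1/(-276) = -1/276 ≈ -0.0036232)
Q(H, R) = 2*H/(153 + R) (Q(H, R) = (2*H)/(153 + R) = 2*H/(153 + R))
(-39525 + (15176 - 1*19963))*(36960 + Q(-78, L)) = (-39525 + (15176 - 1*19963))*(36960 + 2*(-78)/(153 - 1/276)) = (-39525 + (15176 - 19963))*(36960 + 2*(-78)/(42227/276)) = (-39525 - 4787)*(36960 + 2*(-78)*(276/42227)) = -44312*(36960 - 43056/42227) = -44312*1560666864/42227 = -69156270077568/42227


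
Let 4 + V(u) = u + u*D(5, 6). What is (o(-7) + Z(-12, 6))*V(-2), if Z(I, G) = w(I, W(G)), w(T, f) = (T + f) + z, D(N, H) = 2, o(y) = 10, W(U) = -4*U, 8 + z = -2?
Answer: 360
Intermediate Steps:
z = -10 (z = -8 - 2 = -10)
V(u) = -4 + 3*u (V(u) = -4 + (u + u*2) = -4 + (u + 2*u) = -4 + 3*u)
w(T, f) = -10 + T + f (w(T, f) = (T + f) - 10 = -10 + T + f)
Z(I, G) = -10 + I - 4*G
(o(-7) + Z(-12, 6))*V(-2) = (10 + (-10 - 12 - 4*6))*(-4 + 3*(-2)) = (10 + (-10 - 12 - 24))*(-4 - 6) = (10 - 46)*(-10) = -36*(-10) = 360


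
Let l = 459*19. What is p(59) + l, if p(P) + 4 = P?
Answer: 8776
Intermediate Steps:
p(P) = -4 + P
l = 8721
p(59) + l = (-4 + 59) + 8721 = 55 + 8721 = 8776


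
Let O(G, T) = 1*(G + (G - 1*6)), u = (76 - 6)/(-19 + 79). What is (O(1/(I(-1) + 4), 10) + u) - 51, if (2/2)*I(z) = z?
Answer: -331/6 ≈ -55.167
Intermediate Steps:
I(z) = z
u = 7/6 (u = 70/60 = 70*(1/60) = 7/6 ≈ 1.1667)
O(G, T) = -6 + 2*G (O(G, T) = 1*(G + (G - 6)) = 1*(G + (-6 + G)) = 1*(-6 + 2*G) = -6 + 2*G)
(O(1/(I(-1) + 4), 10) + u) - 51 = ((-6 + 2/(-1 + 4)) + 7/6) - 51 = ((-6 + 2/3) + 7/6) - 51 = (-16/3 + 7/6) - 51 = -25/6 - 51 = -331/6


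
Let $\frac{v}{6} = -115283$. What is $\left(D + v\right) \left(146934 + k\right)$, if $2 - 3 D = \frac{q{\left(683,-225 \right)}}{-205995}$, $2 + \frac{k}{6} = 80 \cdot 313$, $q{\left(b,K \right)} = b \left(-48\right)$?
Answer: $- \frac{14113828362659832}{68665} \approx -2.0555 \cdot 10^{11}$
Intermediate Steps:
$v = -691698$ ($v = 6 \left(-115283\right) = -691698$)
$q{\left(b,K \right)} = - 48 b$
$k = 150228$ ($k = -12 + 6 \cdot 80 \cdot 313 = -12 + 6 \cdot 25040 = -12 + 150240 = 150228$)
$D = \frac{42134}{68665}$ ($D = \frac{2}{3} - \frac{\left(-48\right) 683 \frac{1}{-205995}}{3} = \frac{2}{3} - \frac{\left(-32784\right) \left(- \frac{1}{205995}\right)}{3} = \frac{2}{3} - \frac{10928}{205995} = \frac{42134}{68665} \approx 0.61362$)
$\left(D + v\right) \left(146934 + k\right) = \left(\frac{42134}{68665} - 691698\right) \left(146934 + 150228\right) = \left(- \frac{47495401036}{68665}\right) 297162 = - \frac{14113828362659832}{68665}$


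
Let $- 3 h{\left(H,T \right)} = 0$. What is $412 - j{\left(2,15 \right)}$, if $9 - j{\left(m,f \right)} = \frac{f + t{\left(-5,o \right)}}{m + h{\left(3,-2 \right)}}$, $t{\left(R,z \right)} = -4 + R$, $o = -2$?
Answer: $406$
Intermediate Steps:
$h{\left(H,T \right)} = 0$ ($h{\left(H,T \right)} = \left(- \frac{1}{3}\right) 0 = 0$)
$j{\left(m,f \right)} = 9 - \frac{-9 + f}{m}$ ($j{\left(m,f \right)} = 9 - \frac{f - 9}{m + 0} = 9 - \frac{f - 9}{m} = 9 - \frac{-9 + f}{m}$)
$412 - j{\left(2,15 \right)} = 412 - \frac{9 - 15 + 9 \cdot 2}{2} = 412 - \frac{9 - 15 + 18}{2} = 412 - \frac{1}{2} \cdot 12 = 412 - 6 = 406$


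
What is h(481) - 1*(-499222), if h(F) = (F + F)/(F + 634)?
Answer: 556633492/1115 ≈ 4.9922e+5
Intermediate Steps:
h(F) = 2*F/(634 + F) (h(F) = (2*F)/(634 + F) = 2*F/(634 + F))
h(481) - 1*(-499222) = 2*481/(634 + 481) - 1*(-499222) = 2*481/1115 + 499222 = 2*481*(1/1115) + 499222 = 962/1115 + 499222 = 556633492/1115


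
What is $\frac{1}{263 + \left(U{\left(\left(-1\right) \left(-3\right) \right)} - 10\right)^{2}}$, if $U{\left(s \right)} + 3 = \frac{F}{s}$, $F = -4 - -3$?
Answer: $\frac{9}{3967} \approx 0.0022687$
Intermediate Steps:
$F = -1$ ($F = -4 + 3 = -1$)
$U{\left(s \right)} = -3 - \frac{1}{s}$
$\frac{1}{263 + \left(U{\left(\left(-1\right) \left(-3\right) \right)} - 10\right)^{2}} = \frac{1}{263 + \left(\left(-3 - \frac{1}{\left(-1\right) \left(-3\right)}\right) - 10\right)^{2}} = \frac{1}{263 + \left(\left(-3 - \frac{1}{3}\right) - 10\right)^{2}} = \frac{1}{263 + \left(- \frac{10}{3} - 10\right)^{2}} = \frac{1}{263 + \left(- \frac{40}{3}\right)^{2}} = \frac{1}{263 + \frac{1600}{9}} = \frac{1}{\frac{3967}{9}} = \frac{9}{3967}$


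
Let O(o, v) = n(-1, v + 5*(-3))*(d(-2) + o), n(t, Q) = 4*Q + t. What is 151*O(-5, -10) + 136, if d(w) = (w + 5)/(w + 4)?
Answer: 107029/2 ≈ 53515.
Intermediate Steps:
n(t, Q) = t + 4*Q
d(w) = (5 + w)/(4 + w)
O(o, v) = (-61 + 4*v)*(3/2 + o) (O(o, v) = (-1 + 4*(v + 5*(-3)))*((5 - 2)/(4 - 2) + o) = (-1 + 4*(v - 15))*(3/2 + o) = (-1 + 4*(-15 + v))*((½)*3 + o) = (-1 + (-60 + 4*v))*(3/2 + o) = (-61 + 4*v)*(3/2 + o))
151*O(-5, -10) + 136 = 151*((-61 + 4*(-10))*(3 + 2*(-5))/2) + 136 = 151*((-61 - 40)*(3 - 10)/2) + 136 = 151*((½)*(-101)*(-7)) + 136 = 151*(707/2) + 136 = 106757/2 + 136 = 107029/2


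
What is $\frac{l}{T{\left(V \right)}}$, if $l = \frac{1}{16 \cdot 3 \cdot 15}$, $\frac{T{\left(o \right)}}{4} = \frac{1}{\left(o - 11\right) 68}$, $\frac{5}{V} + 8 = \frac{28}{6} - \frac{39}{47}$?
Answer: $- \frac{60877}{211320} \approx -0.28808$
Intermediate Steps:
$V = - \frac{705}{587}$ ($V = \frac{5}{-8 + \left(\frac{28}{6} - \frac{39}{47}\right)} = \frac{5}{-8 + \left(28 \cdot \frac{1}{6} - \frac{39}{47}\right)} = \frac{5}{-8 + \left(\frac{14}{3} - \frac{39}{47}\right)} = \frac{5}{-8 + \frac{541}{141}} = \frac{5}{- \frac{587}{141}} = 5 \left(- \frac{141}{587}\right) = - \frac{705}{587} \approx -1.201$)
$T{\left(o \right)} = \frac{1}{17 \left(-11 + o\right)}$ ($T{\left(o \right)} = 4 \frac{1}{\left(o - 11\right) 68} = 4 \frac{1}{-11 + o} \frac{1}{68} = 4 \frac{1}{68 \left(-11 + o\right)} = \frac{1}{17 \left(-11 + o\right)}$)
$l = \frac{1}{720}$ ($l = \frac{1}{48 \cdot 15} = \frac{1}{720} \approx 0.0013889$)
$\frac{l}{T{\left(V \right)}} = \frac{1}{720 \frac{1}{17 \left(-11 - \frac{705}{587}\right)}} = \frac{1}{720 \frac{1}{17 \left(- \frac{7162}{587}\right)}} = \frac{1}{720 \cdot \frac{1}{17} \left(- \frac{587}{7162}\right)} = \frac{1}{720 \left(- \frac{587}{121754}\right)} = \frac{1}{720} \left(- \frac{121754}{587}\right) = - \frac{60877}{211320}$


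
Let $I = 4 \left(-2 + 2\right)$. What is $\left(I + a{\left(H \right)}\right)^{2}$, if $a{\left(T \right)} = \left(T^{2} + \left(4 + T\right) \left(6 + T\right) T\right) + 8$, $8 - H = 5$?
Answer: $42436$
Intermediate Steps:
$H = 3$ ($H = 8 - 5 = 3$)
$a{\left(T \right)} = 8 + T^{2} + T \left(4 + T\right) \left(6 + T\right)$ ($a{\left(T \right)} = \left(T^{2} + T \left(4 + T\right) \left(6 + T\right)\right) + 8 = 8 + T^{2} + T \left(4 + T\right) \left(6 + T\right)$)
$I = 0$ ($I = 4 \cdot 0 = 0$)
$\left(I + a{\left(H \right)}\right)^{2} = \left(0 + \left(8 + 3^{3} + 11 \cdot 3^{2} + 24 \cdot 3\right)\right)^{2} = \left(0 + \left(8 + 27 + 11 \cdot 9 + 72\right)\right)^{2} = \left(0 + \left(8 + 27 + 99 + 72\right)\right)^{2} = \left(0 + 206\right)^{2} = 206^{2} = 42436$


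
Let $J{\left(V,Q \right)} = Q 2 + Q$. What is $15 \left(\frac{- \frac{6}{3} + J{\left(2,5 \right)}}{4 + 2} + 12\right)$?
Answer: $\frac{425}{2} \approx 212.5$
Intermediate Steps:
$J{\left(V,Q \right)} = 3 Q$ ($J{\left(V,Q \right)} = 2 Q + Q = 3 Q$)
$15 \left(\frac{- \frac{6}{3} + J{\left(2,5 \right)}}{4 + 2} + 12\right) = 15 \left(\frac{- \frac{6}{3} + 3 \cdot 5}{4 + 2} + 12\right) = 15 \left(\frac{\left(-6\right) \frac{1}{3} + 15}{6} + 12\right) = 15 \left(\left(-2 + 15\right) \frac{1}{6} + 12\right) = 15 \left(13 \cdot \frac{1}{6} + 12\right) = 15 \left(\frac{13}{6} + 12\right) = 15 \cdot \frac{85}{6} = \frac{425}{2}$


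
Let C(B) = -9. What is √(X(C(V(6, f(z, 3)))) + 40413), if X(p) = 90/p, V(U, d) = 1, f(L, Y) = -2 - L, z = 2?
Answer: √40403 ≈ 201.00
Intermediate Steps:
√(X(C(V(6, f(z, 3)))) + 40413) = √(90/(-9) + 40413) = √(90*(-⅑) + 40413) = √(-10 + 40413) = √40403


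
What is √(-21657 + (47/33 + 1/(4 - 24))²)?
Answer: I*√9432966551/660 ≈ 147.16*I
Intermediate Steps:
√(-21657 + (47/33 + 1/(4 - 24))²) = √(-21657 + (47*(1/33) + 1/(-20))²) = √(-21657 + (47/33 - 1/20)²) = √(-21657 + (907/660)²) = √(-21657 + 822649/435600) = √(-9432966551/435600) = I*√9432966551/660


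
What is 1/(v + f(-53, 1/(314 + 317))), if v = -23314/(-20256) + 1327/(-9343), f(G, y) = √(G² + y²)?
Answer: -719403388304239336656/2002180026044428922191795 + 5650012937632663296*√44737370/2002180026044428922191795 ≈ 0.018515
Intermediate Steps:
v = 95471495/94625904 (v = -23314*(-1/20256) + 1327*(-1/9343) = 11657/10128 - 1327/9343 = 95471495/94625904 ≈ 1.0089)
1/(v + f(-53, 1/(314 + 317))) = 1/(95471495/94625904 + √((-53)² + (1/(314 + 317))²)) = 1/(95471495/94625904 + √(2809 + (1/631)²)) = 1/(95471495/94625904 + √(2809 + 1/398161)) = 1/(95471495/94625904 + √(1118434250/398161)) = 1/(95471495/94625904 + 5*√44737370/631)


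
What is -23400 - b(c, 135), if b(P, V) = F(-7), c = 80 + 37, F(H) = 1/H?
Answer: -163799/7 ≈ -23400.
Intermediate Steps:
c = 117
b(P, V) = -⅐ (b(P, V) = 1/(-7) = -⅐)
-23400 - b(c, 135) = -23400 - 1*(-⅐) = -23400 + ⅐ = -163799/7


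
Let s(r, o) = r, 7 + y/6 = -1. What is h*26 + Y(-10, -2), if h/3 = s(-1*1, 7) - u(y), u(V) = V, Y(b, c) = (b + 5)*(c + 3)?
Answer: 3661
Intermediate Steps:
y = -48 (y = -42 + 6*(-1) = -42 - 6 = -48)
Y(b, c) = (3 + c)*(5 + b) (Y(b, c) = (5 + b)*(3 + c) = (3 + c)*(5 + b))
h = 141 (h = 3*(-1*1 - 1*(-48)) = 3*(-1 + 48) = 3*47 = 141)
h*26 + Y(-10, -2) = 141*26 + (15 + 3*(-10) + 5*(-2) - 10*(-2)) = 3666 + (15 - 30 - 10 + 20) = 3666 - 5 = 3661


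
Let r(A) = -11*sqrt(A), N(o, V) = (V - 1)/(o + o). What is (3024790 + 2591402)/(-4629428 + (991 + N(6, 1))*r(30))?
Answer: -12999878249088/10714019326577 + 30611054496*sqrt(30)/10714019326577 ≈ -1.1977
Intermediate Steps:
N(o, V) = (-1 + V)/(2*o) (N(o, V) = (-1 + V)/((2*o)) = (-1 + V)*(1/(2*o)) = (-1 + V)/(2*o))
(3024790 + 2591402)/(-4629428 + (991 + N(6, 1))*r(30)) = (3024790 + 2591402)/(-4629428 + (991 + (1/2)*(-1 + 1)/6)*(-11*sqrt(30))) = 5616192/(-4629428 + (991 + (1/2)*(1/6)*0)*(-11*sqrt(30))) = 5616192/(-4629428 + (991 + 0)*(-11*sqrt(30))) = 5616192/(-4629428 + 991*(-11*sqrt(30))) = 5616192/(-4629428 - 10901*sqrt(30))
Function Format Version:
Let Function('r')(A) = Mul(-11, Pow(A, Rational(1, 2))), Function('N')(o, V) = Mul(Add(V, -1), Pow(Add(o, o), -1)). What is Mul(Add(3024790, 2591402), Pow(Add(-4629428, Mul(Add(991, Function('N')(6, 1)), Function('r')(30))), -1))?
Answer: Add(Rational(-12999878249088, 10714019326577), Mul(Rational(30611054496, 10714019326577), Pow(30, Rational(1, 2)))) ≈ -1.1977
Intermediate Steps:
Function('N')(o, V) = Mul(Rational(1, 2), Pow(o, -1), Add(-1, V)) (Function('N')(o, V) = Mul(Add(-1, V), Pow(Mul(2, o), -1)) = Mul(Add(-1, V), Mul(Rational(1, 2), Pow(o, -1))) = Mul(Rational(1, 2), Pow(o, -1), Add(-1, V)))
Mul(Add(3024790, 2591402), Pow(Add(-4629428, Mul(Add(991, Function('N')(6, 1)), Function('r')(30))), -1)) = Mul(Add(3024790, 2591402), Pow(Add(-4629428, Mul(Add(991, Mul(Rational(1, 2), Pow(6, -1), Add(-1, 1))), Mul(-11, Pow(30, Rational(1, 2))))), -1)) = Mul(5616192, Pow(Add(-4629428, Mul(Add(991, Mul(Rational(1, 2), Rational(1, 6), 0)), Mul(-11, Pow(30, Rational(1, 2))))), -1)) = Mul(5616192, Pow(Add(-4629428, Mul(Add(991, 0), Mul(-11, Pow(30, Rational(1, 2))))), -1)) = Mul(5616192, Pow(Add(-4629428, Mul(991, Mul(-11, Pow(30, Rational(1, 2))))), -1)) = Mul(5616192, Pow(Add(-4629428, Mul(-10901, Pow(30, Rational(1, 2)))), -1))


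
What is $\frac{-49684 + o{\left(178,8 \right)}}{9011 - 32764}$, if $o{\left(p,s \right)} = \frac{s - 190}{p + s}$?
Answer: $\frac{4620703}{2209029} \approx 2.0917$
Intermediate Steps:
$o{\left(p,s \right)} = \frac{-190 + s}{p + s}$
$\frac{-49684 + o{\left(178,8 \right)}}{9011 - 32764} = \frac{-49684 + \frac{-190 + 8}{178 + 8}}{9011 - 32764} = \frac{-49684 + \frac{1}{186} \left(-182\right)}{-23753} = \left(-49684 + \frac{1}{186} \left(-182\right)\right) \left(- \frac{1}{23753}\right) = \left(-49684 - \frac{91}{93}\right) \left(- \frac{1}{23753}\right) = \left(- \frac{4620703}{93}\right) \left(- \frac{1}{23753}\right) = \frac{4620703}{2209029}$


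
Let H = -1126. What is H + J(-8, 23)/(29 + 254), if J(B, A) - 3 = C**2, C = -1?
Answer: -318654/283 ≈ -1126.0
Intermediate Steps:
J(B, A) = 4 (J(B, A) = 3 + (-1)**2 = 3 + 1 = 4)
H + J(-8, 23)/(29 + 254) = -1126 + 4/(29 + 254) = -1126 + 4/283 = -318654/283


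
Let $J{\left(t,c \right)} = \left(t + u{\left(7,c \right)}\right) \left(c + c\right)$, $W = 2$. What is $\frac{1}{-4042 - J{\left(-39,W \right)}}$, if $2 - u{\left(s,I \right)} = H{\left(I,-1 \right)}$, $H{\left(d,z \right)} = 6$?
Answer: $- \frac{1}{3870} \approx -0.0002584$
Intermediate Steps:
$u{\left(s,I \right)} = -4$ ($u{\left(s,I \right)} = 2 - 6 = -4$)
$J{\left(t,c \right)} = 2 c \left(-4 + t\right)$ ($J{\left(t,c \right)} = \left(t - 4\right) \left(c + c\right) = \left(-4 + t\right) 2 c = 2 c \left(-4 + t\right)$)
$\frac{1}{-4042 - J{\left(-39,W \right)}} = \frac{1}{-4042 - 2 \cdot 2 \left(-4 - 39\right)} = \frac{1}{-4042 - 2 \cdot 2 \left(-43\right)} = \frac{1}{-4042 - -172} = \frac{1}{-4042 + 172} = \frac{1}{-3870} = - \frac{1}{3870}$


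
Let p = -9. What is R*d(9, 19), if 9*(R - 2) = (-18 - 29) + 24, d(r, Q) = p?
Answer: 5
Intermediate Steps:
d(r, Q) = -9
R = -5/9 (R = 2 + ((-18 - 29) + 24)/9 = 2 + (-47 + 24)/9 = 2 + (⅑)*(-23) = 2 - 23/9 = -5/9 ≈ -0.55556)
R*d(9, 19) = -5/9*(-9) = 5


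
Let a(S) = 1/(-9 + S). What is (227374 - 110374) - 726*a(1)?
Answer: 468363/4 ≈ 1.1709e+5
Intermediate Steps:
(227374 - 110374) - 726*a(1) = (227374 - 110374) - 726/(-9 + 1) = 117000 - 726/(-8) = 117000 - 726*(-1)/8 = 117000 - 1*(-363/4) = 117000 + 363/4 = 468363/4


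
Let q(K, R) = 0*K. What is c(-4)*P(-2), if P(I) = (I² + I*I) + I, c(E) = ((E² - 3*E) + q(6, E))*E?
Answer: -672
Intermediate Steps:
q(K, R) = 0
c(E) = E*(E² - 3*E) (c(E) = ((E² - 3*E) + 0)*E = (E² - 3*E)*E = E*(E² - 3*E))
P(I) = I + 2*I² (P(I) = (I² + I²) + I = 2*I² + I = I + 2*I²)
c(-4)*P(-2) = ((-4)²*(-3 - 4))*(-2*(1 + 2*(-2))) = (16*(-7))*(-2*(1 - 4)) = -(-224)*(-3) = -112*6 = -672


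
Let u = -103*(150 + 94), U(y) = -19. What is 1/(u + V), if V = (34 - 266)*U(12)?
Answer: -1/20724 ≈ -4.8253e-5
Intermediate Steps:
u = -25132 (u = -103*244 = -25132)
V = 4408 (V = (34 - 266)*(-19) = -232*(-19) = 4408)
1/(u + V) = 1/(-25132 + 4408) = 1/(-20724) = -1/20724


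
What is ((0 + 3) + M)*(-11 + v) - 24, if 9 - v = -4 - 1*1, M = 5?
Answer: 0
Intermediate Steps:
v = 14 (v = 9 - (-4 - 1*1) = 9 - (-4 - 1) = 9 - 1*(-5) = 9 + 5 = 14)
((0 + 3) + M)*(-11 + v) - 24 = ((0 + 3) + 5)*(-11 + 14) - 24 = (3 + 5)*3 - 24 = 8*3 - 24 = 24 - 24 = 0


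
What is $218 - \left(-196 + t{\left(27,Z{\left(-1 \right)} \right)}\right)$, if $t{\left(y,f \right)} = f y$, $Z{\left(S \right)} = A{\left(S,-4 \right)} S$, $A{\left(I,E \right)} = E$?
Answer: $306$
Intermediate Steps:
$Z{\left(S \right)} = - 4 S$
$218 - \left(-196 + t{\left(27,Z{\left(-1 \right)} \right)}\right) = 218 - \left(-196 + \left(-4\right) \left(-1\right) 27\right) = 218 - \left(-196 + 4 \cdot 27\right) = 218 - \left(-196 + 108\right) = 218 - -88 = 218 + 88 = 306$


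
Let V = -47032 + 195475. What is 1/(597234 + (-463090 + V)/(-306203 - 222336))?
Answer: 528539/315661775773 ≈ 1.6744e-6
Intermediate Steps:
V = 148443
1/(597234 + (-463090 + V)/(-306203 - 222336)) = 1/(597234 + (-463090 + 148443)/(-306203 - 222336)) = 1/(597234 - 314647/(-528539)) = 1/(597234 - 314647*(-1/528539)) = 1/(597234 + 314647/528539) = 1/(315661775773/528539) = 528539/315661775773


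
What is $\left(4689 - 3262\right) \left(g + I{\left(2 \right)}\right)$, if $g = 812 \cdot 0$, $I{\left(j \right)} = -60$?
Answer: $-85620$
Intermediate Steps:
$g = 0$
$\left(4689 - 3262\right) \left(g + I{\left(2 \right)}\right) = \left(4689 - 3262\right) \left(0 - 60\right) = 1427 \left(-60\right) = -85620$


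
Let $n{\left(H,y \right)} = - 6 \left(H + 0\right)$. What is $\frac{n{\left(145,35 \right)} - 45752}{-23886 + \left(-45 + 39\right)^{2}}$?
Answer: $\frac{23311}{11925} \approx 1.9548$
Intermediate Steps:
$n{\left(H,y \right)} = - 6 H$
$\frac{n{\left(145,35 \right)} - 45752}{-23886 + \left(-45 + 39\right)^{2}} = \frac{\left(-6\right) 145 - 45752}{-23886 + \left(-45 + 39\right)^{2}} = \frac{-870 - 45752}{-23886 + \left(-6\right)^{2}} = - \frac{46622}{-23886 + 36} = - \frac{46622}{-23850} = \left(-46622\right) \left(- \frac{1}{23850}\right) = \frac{23311}{11925}$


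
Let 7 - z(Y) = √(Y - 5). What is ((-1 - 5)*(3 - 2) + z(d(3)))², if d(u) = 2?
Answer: (1 - I*√3)² ≈ -2.0 - 3.4641*I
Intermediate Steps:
z(Y) = 7 - √(-5 + Y) (z(Y) = 7 - √(Y - 5) = 7 - √(-5 + Y))
((-1 - 5)*(3 - 2) + z(d(3)))² = ((-1 - 5)*(3 - 2) + (7 - √(-5 + 2)))² = (-6*1 + (7 - √(-3)))² = (-6 + (7 - I*√3))² = (1 - I*√3)²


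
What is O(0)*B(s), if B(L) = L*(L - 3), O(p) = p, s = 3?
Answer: 0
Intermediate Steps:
B(L) = L*(-3 + L)
O(0)*B(s) = 0*(3*(-3 + 3)) = 0*(3*0) = 0*0 = 0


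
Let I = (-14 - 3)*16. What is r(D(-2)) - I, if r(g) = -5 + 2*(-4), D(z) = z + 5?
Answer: 259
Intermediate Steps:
D(z) = 5 + z
r(g) = -13 (r(g) = -5 - 8 = -13)
I = -272 (I = -17*16 = -272)
r(D(-2)) - I = -13 - 1*(-272) = -13 + 272 = 259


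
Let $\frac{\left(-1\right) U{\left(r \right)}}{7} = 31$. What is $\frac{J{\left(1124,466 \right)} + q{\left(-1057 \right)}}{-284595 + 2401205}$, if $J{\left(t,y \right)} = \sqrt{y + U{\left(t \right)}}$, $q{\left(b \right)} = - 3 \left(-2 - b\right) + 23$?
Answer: $- \frac{1571}{1058305} + \frac{\sqrt{249}}{2116610} \approx -0.001477$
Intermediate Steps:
$U{\left(r \right)} = -217$ ($U{\left(r \right)} = \left(-7\right) 31 = -217$)
$q{\left(b \right)} = 29 + 3 b$ ($q{\left(b \right)} = \left(6 + 3 b\right) + 23 = 29 + 3 b$)
$J{\left(t,y \right)} = \sqrt{-217 + y}$ ($J{\left(t,y \right)} = \sqrt{y - 217} = \sqrt{-217 + y}$)
$\frac{J{\left(1124,466 \right)} + q{\left(-1057 \right)}}{-284595 + 2401205} = \frac{\sqrt{-217 + 466} + \left(29 + 3 \left(-1057\right)\right)}{-284595 + 2401205} = \frac{\sqrt{249} + \left(29 - 3171\right)}{2116610} = \left(\sqrt{249} - 3142\right) \frac{1}{2116610} = \left(-3142 + \sqrt{249}\right) \frac{1}{2116610} = - \frac{1571}{1058305} + \frac{\sqrt{249}}{2116610}$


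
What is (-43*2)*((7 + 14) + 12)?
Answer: -2838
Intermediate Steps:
(-43*2)*((7 + 14) + 12) = -86*(21 + 12) = -86*33 = -2838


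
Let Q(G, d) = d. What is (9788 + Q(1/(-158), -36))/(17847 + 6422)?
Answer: 9752/24269 ≈ 0.40183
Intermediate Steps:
(9788 + Q(1/(-158), -36))/(17847 + 6422) = (9788 - 36)/(17847 + 6422) = 9752/24269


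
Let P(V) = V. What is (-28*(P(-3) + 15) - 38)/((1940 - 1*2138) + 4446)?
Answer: -187/2124 ≈ -0.088041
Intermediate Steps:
(-28*(P(-3) + 15) - 38)/((1940 - 1*2138) + 4446) = (-28*(-3 + 15) - 38)/((1940 - 1*2138) + 4446) = (-28*12 - 38)/((1940 - 2138) + 4446) = (-336 - 38)/(-198 + 4446) = -374/4248 = -374*1/4248 = -187/2124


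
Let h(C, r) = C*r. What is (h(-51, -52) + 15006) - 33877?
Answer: -16219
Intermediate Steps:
(h(-51, -52) + 15006) - 33877 = (-51*(-52) + 15006) - 33877 = (2652 + 15006) - 33877 = 17658 - 33877 = -16219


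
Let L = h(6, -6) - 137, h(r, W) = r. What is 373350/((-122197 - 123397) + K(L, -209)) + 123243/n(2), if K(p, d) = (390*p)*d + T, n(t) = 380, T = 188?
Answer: 107155219931/330359460 ≈ 324.36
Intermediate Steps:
L = -131 (L = 6 - 137 = -131)
K(p, d) = 188 + 390*d*p (K(p, d) = (390*p)*d + 188 = 390*d*p + 188 = 188 + 390*d*p)
373350/((-122197 - 123397) + K(L, -209)) + 123243/n(2) = 373350/((-122197 - 123397) + (188 + 390*(-209)*(-131))) + 123243/380 = 373350/(-245594 + (188 + 10677810)) + 123243*(1/380) = 373350/(-245594 + 10677998) + 123243/380 = 373350/10432404 + 123243/380 = 373350*(1/10432404) + 123243/380 = 62225/1738734 + 123243/380 = 107155219931/330359460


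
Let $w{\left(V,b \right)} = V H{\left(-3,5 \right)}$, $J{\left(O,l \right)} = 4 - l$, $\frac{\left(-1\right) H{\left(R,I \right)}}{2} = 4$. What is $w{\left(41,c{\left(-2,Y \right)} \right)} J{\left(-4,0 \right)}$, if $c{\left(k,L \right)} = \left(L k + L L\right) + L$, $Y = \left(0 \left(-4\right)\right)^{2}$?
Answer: $-1312$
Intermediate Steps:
$H{\left(R,I \right)} = -8$ ($H{\left(R,I \right)} = \left(-2\right) 4 = -8$)
$Y = 0$ ($Y = 0^{2} = 0$)
$c{\left(k,L \right)} = L + L^{2} + L k$ ($c{\left(k,L \right)} = \left(L k + L^{2}\right) + L = \left(L^{2} + L k\right) + L = L + L^{2} + L k$)
$w{\left(V,b \right)} = - 8 V$ ($w{\left(V,b \right)} = V \left(-8\right) = - 8 V$)
$w{\left(41,c{\left(-2,Y \right)} \right)} J{\left(-4,0 \right)} = \left(-8\right) 41 \left(4 - 0\right) = - 328 \left(4 + 0\right) = \left(-328\right) 4 = -1312$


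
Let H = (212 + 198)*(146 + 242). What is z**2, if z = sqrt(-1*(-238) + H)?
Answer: 159318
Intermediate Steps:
H = 159080 (H = 410*388 = 159080)
z = 3*sqrt(17702) (z = sqrt(-1*(-238) + 159080) = sqrt(238 + 159080) = sqrt(159318) = 3*sqrt(17702) ≈ 399.15)
z**2 = (3*sqrt(17702))**2 = 159318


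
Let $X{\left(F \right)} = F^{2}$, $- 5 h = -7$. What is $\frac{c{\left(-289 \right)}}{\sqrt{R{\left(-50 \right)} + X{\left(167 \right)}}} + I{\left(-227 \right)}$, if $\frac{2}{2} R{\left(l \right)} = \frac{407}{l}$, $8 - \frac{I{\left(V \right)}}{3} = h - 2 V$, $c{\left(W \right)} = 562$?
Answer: $- \frac{6711}{5} + \frac{2810 \sqrt{2788086}}{1394043} \approx -1338.8$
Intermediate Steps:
$h = \frac{7}{5}$ ($h = \left(- \frac{1}{5}\right) \left(-7\right) = \frac{7}{5} \approx 1.4$)
$I{\left(V \right)} = \frac{99}{5} + 6 V$ ($I{\left(V \right)} = 24 - 3 \left(\frac{7}{5} - 2 V\right) = 24 + \left(- \frac{21}{5} + 6 V\right) = \frac{99}{5} + 6 V$)
$R{\left(l \right)} = \frac{407}{l}$
$\frac{c{\left(-289 \right)}}{\sqrt{R{\left(-50 \right)} + X{\left(167 \right)}}} + I{\left(-227 \right)} = \frac{562}{\sqrt{\frac{407}{-50} + 167^{2}}} + \left(\frac{99}{5} + 6 \left(-227\right)\right) = \frac{562}{\sqrt{407 \left(- \frac{1}{50}\right) + 27889}} + \left(\frac{99}{5} - 1362\right) = \frac{562}{\sqrt{- \frac{407}{50} + 27889}} - \frac{6711}{5} = \frac{562}{\sqrt{\frac{1394043}{50}}} - \frac{6711}{5} = \frac{562}{\frac{1}{10} \sqrt{2788086}} - \frac{6711}{5} = 562 \frac{5 \sqrt{2788086}}{1394043} - \frac{6711}{5} = \frac{2810 \sqrt{2788086}}{1394043} - \frac{6711}{5} = - \frac{6711}{5} + \frac{2810 \sqrt{2788086}}{1394043}$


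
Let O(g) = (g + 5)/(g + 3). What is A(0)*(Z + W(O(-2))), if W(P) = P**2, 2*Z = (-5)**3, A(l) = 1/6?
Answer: -107/12 ≈ -8.9167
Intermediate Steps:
A(l) = 1/6
O(g) = (5 + g)/(3 + g)
Z = -125/2 (Z = (1/2)*(-5)**3 = (1/2)*(-125) = -125/2 ≈ -62.500)
A(0)*(Z + W(O(-2))) = (-125/2 + ((5 - 2)/(3 - 2))**2)/6 = (-125/2 + (3/1)**2)/6 = (-125/2 + (1*3)**2)/6 = (-125/2 + 3**2)/6 = (-125/2 + 9)/6 = (1/6)*(-107/2) = -107/12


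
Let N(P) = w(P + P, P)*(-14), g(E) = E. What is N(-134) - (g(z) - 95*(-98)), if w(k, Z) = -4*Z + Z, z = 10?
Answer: -14948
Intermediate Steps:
w(k, Z) = -3*Z
N(P) = 42*P (N(P) = -3*P*(-14) = 42*P)
N(-134) - (g(z) - 95*(-98)) = 42*(-134) - (10 - 95*(-98)) = -5628 - (10 + 9310) = -5628 - 1*9320 = -5628 - 9320 = -14948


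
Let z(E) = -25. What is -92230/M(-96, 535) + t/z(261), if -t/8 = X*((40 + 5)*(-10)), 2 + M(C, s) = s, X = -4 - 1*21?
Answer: 1826570/533 ≈ 3427.0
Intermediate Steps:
X = -25 (X = -4 - 21 = -25)
M(C, s) = -2 + s
t = -90000 (t = -(-200)*(40 + 5)*(-10) = -(-200)*45*(-10) = -(-200)*(-450) = -8*11250 = -90000)
-92230/M(-96, 535) + t/z(261) = -92230/(-2 + 535) - 90000/(-25) = -92230/533 - 90000*(-1/25) = -92230*1/533 + 3600 = -92230/533 + 3600 = 1826570/533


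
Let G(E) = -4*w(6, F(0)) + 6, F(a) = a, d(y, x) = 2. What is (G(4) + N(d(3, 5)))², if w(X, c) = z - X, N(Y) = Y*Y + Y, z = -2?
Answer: 1936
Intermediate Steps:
N(Y) = Y + Y² (N(Y) = Y² + Y = Y + Y²)
w(X, c) = -2 - X
G(E) = 38 (G(E) = -4*(-2 - 1*6) + 6 = -4*(-2 - 6) + 6 = -4*(-8) + 6 = 32 + 6 = 38)
(G(4) + N(d(3, 5)))² = (38 + 2*(1 + 2))² = (38 + 2*3)² = (38 + 6)² = 44² = 1936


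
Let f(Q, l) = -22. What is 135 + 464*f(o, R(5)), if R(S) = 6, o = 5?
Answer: -10073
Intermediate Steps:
135 + 464*f(o, R(5)) = 135 + 464*(-22) = 135 - 10208 = -10073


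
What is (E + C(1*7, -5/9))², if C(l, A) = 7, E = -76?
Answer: 4761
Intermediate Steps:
(E + C(1*7, -5/9))² = (-76 + 7)² = (-69)² = 4761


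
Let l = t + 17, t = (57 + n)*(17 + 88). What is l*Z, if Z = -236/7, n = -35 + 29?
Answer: -1267792/7 ≈ -1.8111e+5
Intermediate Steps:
n = -6
Z = -236/7 (Z = -236*⅐ = -236/7 ≈ -33.714)
t = 5355 (t = (57 - 6)*(17 + 88) = 51*105 = 5355)
l = 5372 (l = 5355 + 17 = 5372)
l*Z = 5372*(-236/7) = -1267792/7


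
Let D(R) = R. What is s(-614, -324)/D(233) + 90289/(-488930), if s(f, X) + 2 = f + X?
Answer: -480631537/113920690 ≈ -4.2190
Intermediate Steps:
s(f, X) = -2 + X + f (s(f, X) = -2 + (f + X) = -2 + (X + f) = -2 + X + f)
s(-614, -324)/D(233) + 90289/(-488930) = (-2 - 324 - 614)/233 + 90289/(-488930) = -940*1/233 + 90289*(-1/488930) = -940/233 - 90289/488930 = -480631537/113920690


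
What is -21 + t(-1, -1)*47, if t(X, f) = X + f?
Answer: -115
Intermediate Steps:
-21 + t(-1, -1)*47 = -21 + (-1 - 1)*47 = -21 - 2*47 = -21 - 94 = -115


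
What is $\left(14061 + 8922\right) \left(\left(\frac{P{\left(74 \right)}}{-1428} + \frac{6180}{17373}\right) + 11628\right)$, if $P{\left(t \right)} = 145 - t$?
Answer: $\frac{736688154353243}{2756516} \approx 2.6725 \cdot 10^{8}$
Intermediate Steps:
$\left(14061 + 8922\right) \left(\left(\frac{P{\left(74 \right)}}{-1428} + \frac{6180}{17373}\right) + 11628\right) = \left(14061 + 8922\right) \left(\left(\frac{145 - 74}{-1428} + \frac{6180}{17373}\right) + 11628\right) = 22983 \left(\left(\left(145 - 74\right) \left(- \frac{1}{1428}\right) + 6180 \cdot \frac{1}{17373}\right) + 11628\right) = 22983 \left(\left(71 \left(- \frac{1}{1428}\right) + \frac{2060}{5791}\right) + 11628\right) = 22983 \left(\left(- \frac{71}{1428} + \frac{2060}{5791}\right) + 11628\right) = 22983 \left(\frac{2530519}{8269548} + 11628\right) = 22983 \cdot \frac{96160834663}{8269548} = \frac{736688154353243}{2756516}$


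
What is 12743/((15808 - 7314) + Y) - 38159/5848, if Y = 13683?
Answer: -771731079/129691096 ≈ -5.9505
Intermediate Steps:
12743/((15808 - 7314) + Y) - 38159/5848 = 12743/((15808 - 7314) + 13683) - 38159/5848 = 12743/(8494 + 13683) - 38159*1/5848 = 12743/22177 - 38159/5848 = -771731079/129691096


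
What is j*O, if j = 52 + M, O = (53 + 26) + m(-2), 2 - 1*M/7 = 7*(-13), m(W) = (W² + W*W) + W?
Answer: 59755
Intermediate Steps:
m(W) = W + 2*W² (m(W) = (W² + W²) + W = 2*W² + W = W + 2*W²)
M = 651 (M = 14 - 49*(-13) = 14 - 7*(-91) = 14 + 637 = 651)
O = 85 (O = (53 + 26) - 2*(1 + 2*(-2)) = 79 - 2*(1 - 4) = 79 - 2*(-3) = 79 + 6 = 85)
j = 703 (j = 52 + 651 = 703)
j*O = 703*85 = 59755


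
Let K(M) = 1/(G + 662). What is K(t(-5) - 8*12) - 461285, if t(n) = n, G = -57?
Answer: -279077424/605 ≈ -4.6129e+5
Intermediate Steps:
K(M) = 1/605 (K(M) = 1/(-57 + 662) = 1/605)
K(t(-5) - 8*12) - 461285 = 1/605 - 461285 = -279077424/605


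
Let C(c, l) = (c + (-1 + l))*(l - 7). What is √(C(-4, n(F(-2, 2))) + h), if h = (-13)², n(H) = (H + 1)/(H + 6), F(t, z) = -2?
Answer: √3313/4 ≈ 14.390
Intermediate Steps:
n(H) = (1 + H)/(6 + H)
C(c, l) = (-7 + l)*(-1 + c + l) (C(c, l) = (-1 + c + l)*(-7 + l) = (-7 + l)*(-1 + c + l))
h = 169
√(C(-4, n(F(-2, 2))) + h) = √((7 + ((1 - 2)/(6 - 2))² - 8*(1 - 2)/(6 - 2) - 7*(-4) - 4*(1 - 2)/(6 - 2)) + 169) = √((7 + (-1/4)² - 8*(-1)/4 + 28 - 4*(-1)/4) + 169) = √((7 + ((¼)*(-1))² - 2*(-1) + 28 - (-1)) + 169) = √((7 + (-¼)² - 8*(-¼) + 28 - 4*(-¼)) + 169) = √((7 + 1/16 + 2 + 28 + 1) + 169) = √(609/16 + 169) = √(3313/16) = √3313/4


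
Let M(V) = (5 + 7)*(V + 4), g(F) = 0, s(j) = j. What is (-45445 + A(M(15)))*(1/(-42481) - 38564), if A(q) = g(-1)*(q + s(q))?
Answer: 74449693416825/42481 ≈ 1.7525e+9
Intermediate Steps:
M(V) = 48 + 12*V (M(V) = 12*(4 + V) = 48 + 12*V)
A(q) = 0 (A(q) = 0*(q + q) = 0*(2*q) = 0)
(-45445 + A(M(15)))*(1/(-42481) - 38564) = (-45445 + 0)*(1/(-42481) - 38564) = -45445*(-1/42481 - 38564) = -45445*(-1638237285/42481) = 74449693416825/42481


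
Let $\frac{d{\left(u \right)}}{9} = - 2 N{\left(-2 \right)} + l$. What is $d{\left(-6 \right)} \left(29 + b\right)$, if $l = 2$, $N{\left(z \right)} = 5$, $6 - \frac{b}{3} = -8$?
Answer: $-5112$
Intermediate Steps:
$b = 42$ ($b = 18 - -24 = 18 + 24 = 42$)
$d{\left(u \right)} = -72$ ($d{\left(u \right)} = 9 \left(\left(-2\right) 5 + 2\right) = 9 \left(-10 + 2\right) = 9 \left(-8\right) = -72$)
$d{\left(-6 \right)} \left(29 + b\right) = - 72 \left(29 + 42\right) = \left(-72\right) 71 = -5112$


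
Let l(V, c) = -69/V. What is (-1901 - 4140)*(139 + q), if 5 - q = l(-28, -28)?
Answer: -3420069/4 ≈ -8.5502e+5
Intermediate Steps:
q = 71/28 (q = 5 - (-69)/(-28) = 5 - (-69)*(-1)/28 = 5 - 1*69/28 = 5 - 69/28 = 71/28 ≈ 2.5357)
(-1901 - 4140)*(139 + q) = (-1901 - 4140)*(139 + 71/28) = -6041*3963/28 = -3420069/4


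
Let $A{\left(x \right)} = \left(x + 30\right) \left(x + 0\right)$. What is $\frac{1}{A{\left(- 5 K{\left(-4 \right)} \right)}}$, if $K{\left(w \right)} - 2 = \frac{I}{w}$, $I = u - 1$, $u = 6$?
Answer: $- \frac{16}{1575} \approx -0.010159$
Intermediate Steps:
$I = 5$ ($I = 6 - 1 = 5$)
$K{\left(w \right)} = 2 + \frac{5}{w}$
$A{\left(x \right)} = x \left(30 + x\right)$ ($A{\left(x \right)} = \left(30 + x\right) x = x \left(30 + x\right)$)
$\frac{1}{A{\left(- 5 K{\left(-4 \right)} \right)}} = \frac{1}{- 5 \left(2 + \frac{5}{-4}\right) \left(30 - 5 \left(2 + \frac{5}{-4}\right)\right)} = \frac{1}{- 5 \left(2 + 5 \left(- \frac{1}{4}\right)\right) \left(30 - 5 \left(2 + 5 \left(- \frac{1}{4}\right)\right)\right)} = \frac{1}{- 5 \left(2 - \frac{5}{4}\right) \left(30 - 5 \left(2 - \frac{5}{4}\right)\right)} = \frac{1}{\left(-5\right) \frac{3}{4} \left(30 - \frac{15}{4}\right)} = \frac{1}{\left(- \frac{15}{4}\right) \left(30 - \frac{15}{4}\right)} = \frac{1}{\left(- \frac{15}{4}\right) \frac{105}{4}} = \frac{1}{- \frac{1575}{16}} = - \frac{16}{1575}$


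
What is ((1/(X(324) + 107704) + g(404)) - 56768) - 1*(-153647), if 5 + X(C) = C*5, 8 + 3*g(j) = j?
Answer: 10605145510/109319 ≈ 97011.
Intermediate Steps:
g(j) = -8/3 + j/3
X(C) = -5 + 5*C (X(C) = -5 + C*5 = -5 + 5*C)
((1/(X(324) + 107704) + g(404)) - 56768) - 1*(-153647) = ((1/((-5 + 5*324) + 107704) + (-8/3 + (⅓)*404)) - 56768) - 1*(-153647) = ((1/((-5 + 1620) + 107704) + (-8/3 + 404/3)) - 56768) + 153647 = ((1/(1615 + 107704) + 132) - 56768) + 153647 = ((1/109319 + 132) - 56768) + 153647 = (14430109/109319 - 56768) + 153647 = -6191390883/109319 + 153647 = 10605145510/109319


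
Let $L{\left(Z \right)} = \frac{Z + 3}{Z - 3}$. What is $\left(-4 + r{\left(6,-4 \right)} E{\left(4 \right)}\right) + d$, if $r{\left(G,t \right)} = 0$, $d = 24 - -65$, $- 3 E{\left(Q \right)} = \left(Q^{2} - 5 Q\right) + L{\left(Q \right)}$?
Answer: $85$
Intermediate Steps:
$L{\left(Z \right)} = \frac{3 + Z}{-3 + Z}$
$E{\left(Q \right)} = - \frac{Q^{2}}{3} + \frac{5 Q}{3} - \frac{3 + Q}{3 \left(-3 + Q\right)}$ ($E{\left(Q \right)} = - \frac{\left(Q^{2} - 5 Q\right) + \frac{3 + Q}{-3 + Q}}{3} = - \frac{Q^{2} - 5 Q + \frac{3 + Q}{-3 + Q}}{3} = - \frac{Q^{2}}{3} + \frac{5 Q}{3} - \frac{3 + Q}{3 \left(-3 + Q\right)}$)
$d = 89$ ($d = 24 + 65 = 89$)
$\left(-4 + r{\left(6,-4 \right)} E{\left(4 \right)}\right) + d = \left(-4 + 0 \frac{-3 - 4 + 4 \left(-3 + 4\right) \left(5 - 4\right)}{3 \left(-3 + 4\right)}\right) + 89 = \left(-4 + 0 \frac{-3 - 4 + 4 \cdot 1 \left(5 - 4\right)}{3 \cdot 1}\right) + 89 = \left(-4 + 0 \cdot \frac{1}{3} \cdot 1 \left(-3 - 4 + 4 \cdot 1 \cdot 1\right)\right) + 89 = \left(-4 + 0 \cdot \frac{1}{3} \cdot 1 \left(-3 - 4 + 4\right)\right) + 89 = \left(-4 + 0 \cdot \frac{1}{3} \cdot 1 \left(-3\right)\right) + 89 = \left(-4 + 0 \left(-1\right)\right) + 89 = \left(-4 + 0\right) + 89 = -4 + 89 = 85$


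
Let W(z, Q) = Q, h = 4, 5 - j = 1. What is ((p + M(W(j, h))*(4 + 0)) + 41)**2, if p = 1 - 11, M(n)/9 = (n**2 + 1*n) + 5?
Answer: 866761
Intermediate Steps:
j = 4 (j = 5 - 1*1 = 5 - 1 = 4)
M(n) = 45 + 9*n + 9*n**2 (M(n) = 9*((n**2 + 1*n) + 5) = 9*((n**2 + n) + 5) = 9*((n + n**2) + 5) = 9*(5 + n + n**2) = 45 + 9*n + 9*n**2)
p = -10
((p + M(W(j, h))*(4 + 0)) + 41)**2 = ((-10 + (45 + 9*4 + 9*4**2)*(4 + 0)) + 41)**2 = ((-10 + (45 + 36 + 9*16)*4) + 41)**2 = ((-10 + (45 + 36 + 144)*4) + 41)**2 = ((-10 + 225*4) + 41)**2 = ((-10 + 900) + 41)**2 = (890 + 41)**2 = 931**2 = 866761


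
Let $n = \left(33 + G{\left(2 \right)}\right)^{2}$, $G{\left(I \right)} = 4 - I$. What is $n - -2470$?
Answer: $3695$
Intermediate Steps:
$n = 1225$ ($n = \left(33 + \left(4 - 2\right)\right)^{2} = \left(33 + 2\right)^{2} = 35^{2} = 1225$)
$n - -2470 = 1225 - -2470 = 1225 + 2470 = 3695$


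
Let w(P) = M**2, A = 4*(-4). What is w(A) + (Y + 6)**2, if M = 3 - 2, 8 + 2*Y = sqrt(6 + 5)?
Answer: 31/4 + 2*sqrt(11) ≈ 14.383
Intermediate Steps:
Y = -4 + sqrt(11)/2 (Y = -4 + sqrt(6 + 5)/2 = -4 + sqrt(11)/2 ≈ -2.3417)
A = -16
M = 1
w(P) = 1 (w(P) = 1**2 = 1)
w(A) + (Y + 6)**2 = 1 + ((-4 + sqrt(11)/2) + 6)**2 = 1 + (2 + sqrt(11)/2)**2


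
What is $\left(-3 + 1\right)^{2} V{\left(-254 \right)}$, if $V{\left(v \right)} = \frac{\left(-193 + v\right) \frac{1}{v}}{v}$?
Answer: $- \frac{447}{16129} \approx -0.027714$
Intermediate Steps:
$V{\left(v \right)} = \frac{-193 + v}{v^{2}}$ ($V{\left(v \right)} = \frac{\frac{1}{v} \left(-193 + v\right)}{v} = \frac{-193 + v}{v^{2}}$)
$\left(-3 + 1\right)^{2} V{\left(-254 \right)} = \left(-3 + 1\right)^{2} \frac{-193 - 254}{64516} = \left(-2\right)^{2} \cdot \frac{1}{64516} \left(-447\right) = 4 \left(- \frac{447}{64516}\right) = - \frac{447}{16129}$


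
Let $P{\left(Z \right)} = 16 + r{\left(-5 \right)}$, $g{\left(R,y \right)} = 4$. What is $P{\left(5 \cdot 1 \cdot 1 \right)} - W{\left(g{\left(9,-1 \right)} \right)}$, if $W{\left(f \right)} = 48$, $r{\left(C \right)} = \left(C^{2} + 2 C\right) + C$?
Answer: $-22$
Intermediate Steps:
$r{\left(C \right)} = C^{2} + 3 C$
$P{\left(Z \right)} = 26$ ($P{\left(Z \right)} = 16 - 5 \left(3 - 5\right) = 16 - -10 = 16 + 10 = 26$)
$P{\left(5 \cdot 1 \cdot 1 \right)} - W{\left(g{\left(9,-1 \right)} \right)} = 26 - 48 = -22$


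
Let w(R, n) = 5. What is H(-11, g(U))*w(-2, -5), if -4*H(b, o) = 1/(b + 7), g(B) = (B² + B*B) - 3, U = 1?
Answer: 5/16 ≈ 0.31250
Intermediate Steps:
g(B) = -3 + 2*B² (g(B) = (B² + B²) - 3 = 2*B² - 3 = -3 + 2*B²)
H(b, o) = -1/(4*(7 + b)) (H(b, o) = -1/(4*(b + 7)) = -1/(4*(7 + b)))
H(-11, g(U))*w(-2, -5) = -1/(28 + 4*(-11))*5 = -1/(28 - 44)*5 = -1/(-16)*5 = -1*(-1/16)*5 = (1/16)*5 = 5/16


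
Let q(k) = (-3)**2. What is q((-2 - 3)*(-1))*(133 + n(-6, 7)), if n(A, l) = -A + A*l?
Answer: 873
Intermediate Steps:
q(k) = 9
q((-2 - 3)*(-1))*(133 + n(-6, 7)) = 9*(133 - 6*(-1 + 7)) = 9*(133 - 6*6) = 9*(133 - 36) = 9*97 = 873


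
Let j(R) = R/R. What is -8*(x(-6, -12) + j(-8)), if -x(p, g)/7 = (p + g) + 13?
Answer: -288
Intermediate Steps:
x(p, g) = -91 - 7*g - 7*p (x(p, g) = -7*((p + g) + 13) = -7*((g + p) + 13) = -7*(13 + g + p) = -91 - 7*g - 7*p)
j(R) = 1
-8*(x(-6, -12) + j(-8)) = -8*((-91 - 7*(-12) - 7*(-6)) + 1) = -8*((-91 + 84 + 42) + 1) = -8*(35 + 1) = -8*36 = -288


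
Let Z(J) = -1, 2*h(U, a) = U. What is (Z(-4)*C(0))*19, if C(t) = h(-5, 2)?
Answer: 95/2 ≈ 47.500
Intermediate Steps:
h(U, a) = U/2
C(t) = -5/2 (C(t) = (½)*(-5) = -5/2)
(Z(-4)*C(0))*19 = -1*(-5/2)*19 = (5/2)*19 = 95/2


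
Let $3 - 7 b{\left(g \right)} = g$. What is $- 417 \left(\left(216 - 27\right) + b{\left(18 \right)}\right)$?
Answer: $- \frac{545436}{7} \approx -77919.0$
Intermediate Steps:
$b{\left(g \right)} = \frac{3}{7} - \frac{g}{7}$
$- 417 \left(\left(216 - 27\right) + b{\left(18 \right)}\right) = - 417 \left(\left(216 - 27\right) + \left(\frac{3}{7} - \frac{18}{7}\right)\right) = - 417 \left(189 - \frac{15}{7}\right) = \left(-417\right) \frac{1308}{7} = - \frac{545436}{7}$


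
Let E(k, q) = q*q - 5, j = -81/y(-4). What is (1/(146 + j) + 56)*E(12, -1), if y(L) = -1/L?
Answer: -19934/89 ≈ -223.98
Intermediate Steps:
j = -324 (j = -81/((-1/(-4))) = -81/((-1*(-¼))) = -81/¼ = -81*4 = -324)
E(k, q) = -5 + q² (E(k, q) = q² - 5 = -5 + q²)
(1/(146 + j) + 56)*E(12, -1) = (1/(146 - 324) + 56)*(-5 + (-1)²) = (1/(-178) + 56)*(-5 + 1) = (-1/178 + 56)*(-4) = (9967/178)*(-4) = -19934/89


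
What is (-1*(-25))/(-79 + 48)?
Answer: -25/31 ≈ -0.80645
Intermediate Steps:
(-1*(-25))/(-79 + 48) = 25/(-31) = 25*(-1/31) = -25/31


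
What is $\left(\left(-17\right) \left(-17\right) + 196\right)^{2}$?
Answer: $235225$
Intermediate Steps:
$\left(\left(-17\right) \left(-17\right) + 196\right)^{2} = \left(289 + 196\right)^{2} = 485^{2} = 235225$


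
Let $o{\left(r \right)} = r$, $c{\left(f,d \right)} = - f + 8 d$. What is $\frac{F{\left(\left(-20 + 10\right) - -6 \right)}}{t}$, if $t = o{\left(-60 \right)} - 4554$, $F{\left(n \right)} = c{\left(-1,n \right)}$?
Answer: $\frac{31}{4614} \approx 0.0067187$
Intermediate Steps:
$F{\left(n \right)} = 1 + 8 n$ ($F{\left(n \right)} = \left(-1\right) \left(-1\right) + 8 n = 1 + 8 n$)
$t = -4614$ ($t = -60 - 4554 = -4614$)
$\frac{F{\left(\left(-20 + 10\right) - -6 \right)}}{t} = \frac{1 + 8 \left(\left(-20 + 10\right) - -6\right)}{-4614} = \left(1 + 8 \left(-10 + \left(-7 + 13\right)\right)\right) \left(- \frac{1}{4614}\right) = \left(1 + 8 \left(-10 + 6\right)\right) \left(- \frac{1}{4614}\right) = \left(1 + 8 \left(-4\right)\right) \left(- \frac{1}{4614}\right) = \left(1 - 32\right) \left(- \frac{1}{4614}\right) = \left(-31\right) \left(- \frac{1}{4614}\right) = \frac{31}{4614}$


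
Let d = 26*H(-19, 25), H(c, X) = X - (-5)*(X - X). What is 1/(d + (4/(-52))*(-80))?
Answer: 13/8530 ≈ 0.0015240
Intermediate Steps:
H(c, X) = X (H(c, X) = X - (-5)*0 = X - 1*0 = X + 0 = X)
d = 650 (d = 26*25 = 650)
1/(d + (4/(-52))*(-80)) = 1/(650 + (4/(-52))*(-80)) = 1/(650 + (4*(-1/52))*(-80)) = 1/(650 - 1/13*(-80)) = 1/(650 + 80/13) = 1/(8530/13) = 13/8530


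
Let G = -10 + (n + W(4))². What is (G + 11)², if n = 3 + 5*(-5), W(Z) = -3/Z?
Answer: 68840209/256 ≈ 2.6891e+5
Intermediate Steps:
n = -22 (n = 3 - 25 = -22)
G = 8121/16 (G = -10 + (-22 - 3/4)² = -10 + (-22 - 3*¼)² = -10 + (-22 - ¾)² = -10 + (-91/4)² = -10 + 8281/16 = 8121/16 ≈ 507.56)
(G + 11)² = (8121/16 + 11)² = (8297/16)² = 68840209/256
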